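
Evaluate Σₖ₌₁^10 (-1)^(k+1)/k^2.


S = 1 - 1/4 + 1/9 - 1/16 + 1/25 - 1/36 + 1/49 - 1/64 ± ...
= 0.818
(Full series converges to +π²/12 ≈ +0.8225)

S_10 = 0.818


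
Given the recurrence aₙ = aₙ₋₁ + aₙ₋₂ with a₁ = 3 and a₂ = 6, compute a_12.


Computing iteratively: 3, 6, 9, 15, 24, 39, 63, 102, 165, 267, 432, 699
a_12 = 699

a_12 = 699


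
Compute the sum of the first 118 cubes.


n(n+1)/2 = 118×119/2 = 7021
Σk³ = 7021² = 49294441

Σk³ = 49294441


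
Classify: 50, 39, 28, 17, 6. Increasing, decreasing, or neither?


Differences: -11, -11, -11, -11
All differences < 0 → strictly DECREASING

Monotonically decreasing


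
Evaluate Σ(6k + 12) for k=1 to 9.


Σ(6k+12) = 6·Σk + 12·n
= 6·45 + 12·9
= 270 + 108 = 378

Σ = 378


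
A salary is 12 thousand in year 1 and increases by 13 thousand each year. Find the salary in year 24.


aₙ = a₁ + (n-1)d
= 12 + (24-1)×13
= 12 + 299
= 311

a_24 = 311


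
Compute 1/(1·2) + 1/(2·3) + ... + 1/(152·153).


1/(k(k+1)) = 1/k - 1/(k+1) (partial fractions)
Telescoping: Σ = 1 - 1/153 = 152/153

Sum = 152/153


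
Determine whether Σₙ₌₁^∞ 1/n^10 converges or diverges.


p-series test: Σ c/n^p converges if p > 1, diverges if p ≤ 1 (constant c > 0 doesn't affect convergence).
p = 10
10 > 1 → CONVERGES

Converges (p = 10 > 1)


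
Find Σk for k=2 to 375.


Σₖ₌2^375 k = Σₖ₌₁^375 k − Σₖ₌₁^1 k
= 375·376/2 − 1·2/2
= 70500 − 1 = 70499

Σk = 70499


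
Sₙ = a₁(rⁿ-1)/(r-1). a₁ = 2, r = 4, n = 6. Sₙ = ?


Sₙ = 2×(4^6 - 1)/(4 - 1)
= 2×(4096 - 1)/3
= 2×4095/3
= 2730

S_6 = 2730


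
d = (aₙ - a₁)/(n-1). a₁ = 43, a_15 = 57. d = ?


d = (aₙ - a₁)/(n-1)
= (57 - 43)/(15-1)
= 14/14 = 1

d = 1


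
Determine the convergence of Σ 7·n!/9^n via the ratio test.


aₙ = 7·n!/9^n
a_{n+1}/aₙ = (n+1)!/9^(n+1) × 9^n/n!  (constant 7 cancels)
= (n+1)/9
L = lim(n→∞) (n+1)/9 = ∞
L > 1 → series DIVERGES

Diverges (ratio test: L = ∞ > 1)


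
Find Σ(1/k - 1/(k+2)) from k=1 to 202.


Telescoping with gap 2: two head and two tail terms survive.
= (1 + 1/2) - (1/203 + 1/204)
= 3/2 - 1/203 - 1/204 = 61711/41412

Sum = 61711/41412


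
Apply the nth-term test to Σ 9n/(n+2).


lim(n→∞) 9n/(n+2) = 9/1 = 9  (divide numerator and denominator by n)
lim aₙ = 9 ≠ 0 → series DIVERGES

Diverges (lim aₙ = 9 ≠ 0)


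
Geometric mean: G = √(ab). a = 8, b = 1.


GM = √(8×1) = √8 = 2.8284

GM = 2.8284


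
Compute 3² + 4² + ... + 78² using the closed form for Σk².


Σₖ₌3^78 k² = Σₖ₌₁^78 k² − Σₖ₌₁^2 k²
= 78·79·157/6 − 2·3·5/6
= 161239 − 5 = 161234

Σk² = 161234


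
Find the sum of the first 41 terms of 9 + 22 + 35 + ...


aₙ = 9 + (41-1)×13 = 529
Sₙ = n(a₁+aₙ)/2 = 41×(9+529)/2
= 41×538/2 = 11029

S_41 = 11029


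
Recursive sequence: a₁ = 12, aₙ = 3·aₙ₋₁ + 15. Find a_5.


Computing step by step:
a_1 = 12
a_2 = 51
a_3 = 168
a_4 = 519
a_5 = 1572


a_5 = 1572


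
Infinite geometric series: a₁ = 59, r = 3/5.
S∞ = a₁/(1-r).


S∞ = a₁/(1-r) = 59/(1 - 3/5)
= 59/(2/5)
= 295/2

S∞ = 295/2


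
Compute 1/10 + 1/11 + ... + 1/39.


Σₖ₌10^39 1/k = 1/10 + 1/11 + 1/12 + ... + 1/39
= 98849421188899/69388720221600
≈ 1.4246

Sum = 98849421188899/69388720221600 ≈ 1.4246


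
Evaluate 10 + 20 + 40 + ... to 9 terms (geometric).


Sₙ = 10×(2^9 - 1)/(2 - 1)
= 10×(512 - 1)/1
= 10×511/1
= 5110

S_9 = 5110


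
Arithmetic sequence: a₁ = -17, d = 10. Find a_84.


aₙ = a₁ + (n-1)d
= -17 + (84-1)×10
= -17 + 830
= 813

a_84 = 813


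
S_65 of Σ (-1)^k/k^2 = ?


S = -1 + 1/4 - 1/9 + 1/16 - 1/25 + 1/36 - 1/49 + 1/64 ± ...
= -0.8226
(Full series converges to -π²/12 ≈ -0.8225)

S_65 = -0.8226


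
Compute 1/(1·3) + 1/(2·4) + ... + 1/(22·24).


1/(k(k+2)) = (1/2)·(1/k - 1/(k+2)) (partial fractions)
Telescoping: Σ = (1/2)·(1 + 1/2 - 1/23 - 1/24) = 781/1104

Sum = 781/1104


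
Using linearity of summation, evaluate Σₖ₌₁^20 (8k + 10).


Σ(8k+10) = 8·Σk + 10·n
= 8·210 + 10·20
= 1680 + 200 = 1880

Σ = 1880


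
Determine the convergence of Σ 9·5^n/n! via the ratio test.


aₙ = 9·5^n/n!
a_{n+1}/aₙ = 5^(n+1)/(n+1)! × n!/5^n  (constant 9 cancels)
= 5/(n+1)
L = lim(n→∞) 5/(n+1) = 0
L < 1 → series CONVERGES

Converges (ratio test: L = 0 < 1)


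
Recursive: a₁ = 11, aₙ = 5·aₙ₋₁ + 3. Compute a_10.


Computing step by step:
a_1 = 11
a_2 = 58
a_3 = 293
a_4 = 1468
a_5 = 7343
a_6 = 36718
a_7 = 183593
a_8 = 917968
a_9 = 4589843
a_10 = 22949218


a_10 = 22949218


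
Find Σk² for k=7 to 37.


Σₖ₌7^37 k² = Σₖ₌₁^37 k² − Σₖ₌₁^6 k²
= 37·38·75/6 − 6·7·13/6
= 17575 − 91 = 17484

Σk² = 17484


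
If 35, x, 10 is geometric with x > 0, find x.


GM = √(35×10) = √350 = 18.7083

GM = 18.7083


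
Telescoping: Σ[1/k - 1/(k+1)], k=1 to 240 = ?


Telescoping: adjacent terms cancel.
= 1/1 - 1/241
= 1 - 1/241 = 240/241

Sum = 240/241


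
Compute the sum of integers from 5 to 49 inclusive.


Σₖ₌5^49 k = Σₖ₌₁^49 k − Σₖ₌₁^4 k
= 49·50/2 − 4·5/2
= 1225 − 10 = 1215

Σk = 1215


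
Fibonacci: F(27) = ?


Fibonacci sequence: 1, 1, 2, 3, 5, 8, 13, 21, 34, 55, 89, ...
F(27) = 196418

F(27) = 196418


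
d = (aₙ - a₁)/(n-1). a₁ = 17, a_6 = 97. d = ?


d = (aₙ - a₁)/(n-1)
= (97 - 17)/(6-1)
= 80/5 = 16

d = 16


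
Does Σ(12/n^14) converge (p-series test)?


p-series test: Σ c/n^p converges if p > 1, diverges if p ≤ 1 (constant c > 0 doesn't affect convergence).
p = 14
14 > 1 → CONVERGES

Converges (p = 14 > 1)


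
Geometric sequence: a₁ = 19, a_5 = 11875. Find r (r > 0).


r^(n-1) = aₙ/a₁
r^4 = 11875/19 = 625
r = 625^(1/4)
= ±5; taking r > 0 gives r = 5

r = 5


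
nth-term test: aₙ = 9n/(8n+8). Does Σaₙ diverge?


lim(n→∞) 9n/(8n+8) = 9/8 = 9/8  (divide numerator and denominator by n)
lim aₙ = 9/8 ≠ 0 → series DIVERGES

Diverges (lim aₙ = 9/8 ≠ 0)


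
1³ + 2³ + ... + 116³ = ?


n(n+1)/2 = 116×117/2 = 6786
Σk³ = 6786² = 46049796

Σk³ = 46049796


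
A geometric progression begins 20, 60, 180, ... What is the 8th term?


aₙ = a₁·r^(n-1)
= 20×3^7
= 20×2187
= 43740

a_8 = 43740


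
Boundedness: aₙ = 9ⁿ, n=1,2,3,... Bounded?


aₙ = 9ⁿ → as n→∞, aₙ→∞ (since base 9 > 1)
No finite upper bound exists
The sequence is UNBOUNDED

Unbounded (aₙ → ∞ as n → ∞)


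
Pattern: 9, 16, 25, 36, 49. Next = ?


Pattern: perfect squares: n²
Terms: 9, 16, 25, 36, 49
Next term = 64

Next term = 64


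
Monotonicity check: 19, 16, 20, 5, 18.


Differences: -3, 4, -15, 13
Difference at position 2 is +4 (> 0) but position 1 is -3 (< 0) — sequence both rises and falls
→ NOT monotonic

Not monotonic


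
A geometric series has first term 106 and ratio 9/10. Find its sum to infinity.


S∞ = a₁/(1-r) = 106/(1 - 9/10)
= 106/(1/10)
= 1060

S∞ = 1060


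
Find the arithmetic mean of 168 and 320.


AM = (168 + 320)/2 = 488/2 = 244

AM = 244


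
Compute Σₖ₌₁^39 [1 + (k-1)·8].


aₙ = 1 + (39-1)×8 = 305
Sₙ = n(a₁+aₙ)/2 = 39×(1+305)/2
= 39×306/2 = 5967

S_39 = 5967


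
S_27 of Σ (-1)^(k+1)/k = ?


S = 1 - 1/2 + 1/3 - 1/4 + 1/5 - 1/6 + 1/7 - 1/8 ± ...
= 0.7113
(Full series converges to +ln(2) ≈ +0.6931)

S_27 = 0.7113


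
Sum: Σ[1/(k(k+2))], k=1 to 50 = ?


1/(k(k+2)) = (1/2)·(1/k - 1/(k+2)) (partial fractions)
Telescoping: Σ = (1/2)·(1 + 1/2 - 1/51 - 1/52) = 3875/5304

Sum = 3875/5304


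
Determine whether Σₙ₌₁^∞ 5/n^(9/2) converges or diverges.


p-series test: Σ c/n^p converges if p > 1, diverges if p ≤ 1 (constant c > 0 doesn't affect convergence).
p = 9/2
9/2 > 1 → CONVERGES

Converges (p = 9/2 > 1)


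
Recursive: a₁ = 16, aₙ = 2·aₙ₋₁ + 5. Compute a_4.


Computing step by step:
a_1 = 16
a_2 = 37
a_3 = 79
a_4 = 163


a_4 = 163


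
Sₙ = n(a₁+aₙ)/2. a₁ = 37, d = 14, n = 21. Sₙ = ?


aₙ = 37 + (21-1)×14 = 317
Sₙ = n(a₁+aₙ)/2 = 21×(37+317)/2
= 21×354/2 = 3717

S_21 = 3717


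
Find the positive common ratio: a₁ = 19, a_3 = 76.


r^(n-1) = aₙ/a₁
r^2 = 76/19 = 4
r = 4^(1/2)
= ±2; taking r > 0 gives r = 2

r = 2


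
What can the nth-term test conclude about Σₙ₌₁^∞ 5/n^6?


lim(n→∞) 5/n^6 = 0
lim aₙ = 0 → nth-term test is INCONCLUSIVE
(Need other tests; this is actually a convergent p-series with p=6 > 1)

Inconclusive (lim aₙ = 0; need another test)


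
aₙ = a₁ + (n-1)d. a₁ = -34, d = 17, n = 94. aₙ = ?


aₙ = a₁ + (n-1)d
= -34 + (94-1)×17
= -34 + 1581
= 1547

a_94 = 1547


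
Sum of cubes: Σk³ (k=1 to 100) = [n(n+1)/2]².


n(n+1)/2 = 100×101/2 = 5050
Σk³ = 5050² = 25502500

Σk³ = 25502500


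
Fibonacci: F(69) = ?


Fibonacci sequence: 1, 1, 2, 3, 5, 8, 13, 21, 34, 55, 89, ...
F(69) = 117669030460994

F(69) = 117669030460994


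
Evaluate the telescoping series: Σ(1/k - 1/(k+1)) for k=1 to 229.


Telescoping: adjacent terms cancel.
= 1/1 - 1/230
= 1 - 1/230 = 229/230

Sum = 229/230


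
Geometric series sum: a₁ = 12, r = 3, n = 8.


Sₙ = 12×(3^8 - 1)/(3 - 1)
= 12×(6561 - 1)/2
= 12×6560/2
= 39360

S_8 = 39360


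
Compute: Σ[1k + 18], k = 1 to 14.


Σ(1k+18) = 1·Σk + 18·n
= 1·105 + 18·14
= 105 + 252 = 357

Σ = 357


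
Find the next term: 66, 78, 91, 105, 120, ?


Pattern: triangular numbers: n(n+1)/2
Terms: 66, 78, 91, 105, 120
Next term = 136

Next term = 136


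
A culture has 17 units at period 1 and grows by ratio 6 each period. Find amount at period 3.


aₙ = a₁·r^(n-1)
= 17×6^2
= 17×36
= 612

a_3 = 612


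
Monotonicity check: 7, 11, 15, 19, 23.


Differences: 4, 4, 4, 4
All differences > 0 → strictly INCREASING

Monotonically increasing


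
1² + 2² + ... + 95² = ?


n = 95
n(n+1)(2n+1)/6 = 95×96×191/6
= 1741920/6 = 290320

Σk² = 290320


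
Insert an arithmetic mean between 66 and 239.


AM = (66 + 239)/2 = 305/2 = 152.5

AM = 152.5


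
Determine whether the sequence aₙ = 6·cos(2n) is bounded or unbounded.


For all n, -1 ≤ cos(2n) ≤ 1, so -6 ≤ 6·cos(2n) ≤ 6
Lower bound: -6, Upper bound: 6
The sequence IS bounded

Bounded (-6 ≤ aₙ ≤ 6)


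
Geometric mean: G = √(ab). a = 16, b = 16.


GM = √(16×16) = √256 = 16

GM = 16


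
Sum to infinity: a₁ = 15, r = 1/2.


S∞ = a₁/(1-r) = 15/(1 - 1/2)
= 15/(1/2)
= 30

S∞ = 30


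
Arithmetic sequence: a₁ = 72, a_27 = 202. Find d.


d = (aₙ - a₁)/(n-1)
= (202 - 72)/(27-1)
= 130/26 = 5

d = 5


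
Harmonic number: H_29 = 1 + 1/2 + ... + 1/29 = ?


H_29 = 1/1 + 1/2 + 1/3 + ... + 1/29
= 9227046511387/2329089562800
≈ 3.9617

H_29 = 9227046511387/2329089562800 ≈ 3.9617


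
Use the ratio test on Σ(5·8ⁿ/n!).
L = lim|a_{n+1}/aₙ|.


aₙ = 5·8^n/n!
a_{n+1}/aₙ = 8^(n+1)/(n+1)! × n!/8^n  (constant 5 cancels)
= 8/(n+1)
L = lim(n→∞) 8/(n+1) = 0
L < 1 → series CONVERGES

Converges (ratio test: L = 0 < 1)


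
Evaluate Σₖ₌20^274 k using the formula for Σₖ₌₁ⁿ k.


Σₖ₌20^274 k = Σₖ₌₁^274 k − Σₖ₌₁^19 k
= 274·275/2 − 19·20/2
= 37675 − 190 = 37485

Σk = 37485


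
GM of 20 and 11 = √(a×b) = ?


GM = √(20×11) = √220 = 14.8324

GM = 14.8324


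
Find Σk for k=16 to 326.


Σₖ₌16^326 k = Σₖ₌₁^326 k − Σₖ₌₁^15 k
= 326·327/2 − 15·16/2
= 53301 − 120 = 53181

Σk = 53181


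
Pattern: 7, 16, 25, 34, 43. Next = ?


Pattern: arithmetic (d=9)
Terms: 7, 16, 25, 34, 43
Next term = 52

Next term = 52


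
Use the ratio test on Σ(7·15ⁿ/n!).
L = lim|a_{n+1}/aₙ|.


aₙ = 7·15^n/n!
a_{n+1}/aₙ = 15^(n+1)/(n+1)! × n!/15^n  (constant 7 cancels)
= 15/(n+1)
L = lim(n→∞) 15/(n+1) = 0
L < 1 → series CONVERGES

Converges (ratio test: L = 0 < 1)


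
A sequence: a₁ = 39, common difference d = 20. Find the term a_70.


aₙ = a₁ + (n-1)d
= 39 + (70-1)×20
= 39 + 1380
= 1419

a_70 = 1419


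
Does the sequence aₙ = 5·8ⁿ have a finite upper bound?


aₙ = 5·8ⁿ → as n→∞, aₙ→∞ (since base 8 > 1)
No finite upper bound exists
The sequence is UNBOUNDED

Unbounded (aₙ → ∞ as n → ∞)


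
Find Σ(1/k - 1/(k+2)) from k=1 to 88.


Telescoping with gap 2: two head and two tail terms survive.
= (1 + 1/2) - (1/89 + 1/90)
= 3/2 - 1/89 - 1/90 = 5918/4005

Sum = 5918/4005


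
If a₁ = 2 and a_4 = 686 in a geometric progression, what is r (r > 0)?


r^(n-1) = aₙ/a₁
r^3 = 686/2 = 343
r = 343^(1/3)
= 7

r = 7


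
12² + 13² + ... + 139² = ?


Σₖ₌12^139 k² = Σₖ₌₁^139 k² − Σₖ₌₁^11 k²
= 139·140·279/6 − 11·12·23/6
= 904890 − 506 = 904384

Σk² = 904384


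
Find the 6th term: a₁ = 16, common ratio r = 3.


aₙ = a₁·r^(n-1)
= 16×3^5
= 16×243
= 3888

a_6 = 3888


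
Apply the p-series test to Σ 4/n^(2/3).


p-series test: Σ c/n^p converges if p > 1, diverges if p ≤ 1 (constant c > 0 doesn't affect convergence).
p = 2/3
2/3 ≤ 1 → DIVERGES

Diverges (p = 2/3 ≤ 1)


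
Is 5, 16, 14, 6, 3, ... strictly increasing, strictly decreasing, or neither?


Differences: 11, -2, -8, -3
Difference at position 1 is +11 (> 0) but position 2 is -2 (< 0) — sequence both rises and falls
→ NOT monotonic

Not monotonic


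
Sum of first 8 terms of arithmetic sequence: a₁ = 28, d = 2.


aₙ = 28 + (8-1)×2 = 42
Sₙ = n(a₁+aₙ)/2 = 8×(28+42)/2
= 8×70/2 = 280

S_8 = 280


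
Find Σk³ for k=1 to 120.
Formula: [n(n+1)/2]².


n(n+1)/2 = 120×121/2 = 7260
Σk³ = 7260² = 52707600

Σk³ = 52707600


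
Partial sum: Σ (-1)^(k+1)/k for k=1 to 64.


S = 1 - 1/2 + 1/3 - 1/4 + 1/5 - 1/6 + 1/7 - 1/8 ± ...
= 0.6854
(Full series converges to +ln(2) ≈ +0.6931)

S_64 = 0.6854


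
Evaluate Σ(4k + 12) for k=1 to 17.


Σ(4k+12) = 4·Σk + 12·n
= 4·153 + 12·17
= 612 + 204 = 816

Σ = 816


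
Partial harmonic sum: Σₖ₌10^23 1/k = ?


Σₖ₌10^23 1/k = 1/10 + 1/11 + 1/12 + ... + 1/23
= 4847307929/5354228880
≈ 0.9053

Sum = 4847307929/5354228880 ≈ 0.9053


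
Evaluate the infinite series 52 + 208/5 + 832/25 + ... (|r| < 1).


S∞ = a₁/(1-r) = 52/(1 - 4/5)
= 52/(1/5)
= 260

S∞ = 260


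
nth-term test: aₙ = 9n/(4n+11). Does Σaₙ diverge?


lim(n→∞) 9n/(4n+11) = 9/4 = 9/4  (divide numerator and denominator by n)
lim aₙ = 9/4 ≠ 0 → series DIVERGES

Diverges (lim aₙ = 9/4 ≠ 0)


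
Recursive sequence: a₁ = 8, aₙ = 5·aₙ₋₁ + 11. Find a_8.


Computing step by step:
a_1 = 8
a_2 = 51
a_3 = 266
a_4 = 1341
a_5 = 6716
a_6 = 33591
a_7 = 167966
a_8 = 839841


a_8 = 839841


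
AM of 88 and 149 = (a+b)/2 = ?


AM = (88 + 149)/2 = 237/2 = 118.5

AM = 118.5


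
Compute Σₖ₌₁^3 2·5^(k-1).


Sₙ = 2×(5^3 - 1)/(5 - 1)
= 2×(125 - 1)/4
= 2×124/4
= 62

S_3 = 62


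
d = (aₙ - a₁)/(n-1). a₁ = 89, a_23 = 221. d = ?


d = (aₙ - a₁)/(n-1)
= (221 - 89)/(23-1)
= 132/22 = 6

d = 6


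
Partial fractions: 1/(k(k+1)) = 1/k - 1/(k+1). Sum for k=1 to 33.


1/(k(k+1)) = 1/k - 1/(k+1) (partial fractions)
Telescoping: Σ = 1 - 1/34 = 33/34

Sum = 33/34


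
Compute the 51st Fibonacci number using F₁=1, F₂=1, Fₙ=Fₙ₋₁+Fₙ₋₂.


Fibonacci sequence: 1, 1, 2, 3, 5, 8, 13, 21, 34, 55, 89, ...
F(51) = 20365011074

F(51) = 20365011074


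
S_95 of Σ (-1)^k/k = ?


S = -1 + 1/2 - 1/3 + 1/4 - 1/5 + 1/6 - 1/7 + 1/8 ± ...
= -0.6984
(Full series converges to -ln(2) ≈ -0.6931)

S_95 = -0.6984


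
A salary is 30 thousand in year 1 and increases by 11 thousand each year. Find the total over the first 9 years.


aₙ = 30 + (9-1)×11 = 118
Sₙ = n(a₁+aₙ)/2 = 9×(30+118)/2
= 9×148/2 = 666

S_9 = 666


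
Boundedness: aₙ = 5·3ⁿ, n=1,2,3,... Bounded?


aₙ = 5·3ⁿ → as n→∞, aₙ→∞ (since base 3 > 1)
No finite upper bound exists
The sequence is UNBOUNDED

Unbounded (aₙ → ∞ as n → ∞)


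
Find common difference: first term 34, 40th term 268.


d = (aₙ - a₁)/(n-1)
= (268 - 34)/(40-1)
= 234/39 = 6

d = 6


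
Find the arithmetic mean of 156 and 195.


AM = (156 + 195)/2 = 351/2 = 175.5

AM = 175.5


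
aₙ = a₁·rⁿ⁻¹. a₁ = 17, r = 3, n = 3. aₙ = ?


aₙ = a₁·r^(n-1)
= 17×3^2
= 17×9
= 153

a_3 = 153


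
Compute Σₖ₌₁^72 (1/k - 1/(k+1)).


Telescoping: adjacent terms cancel.
= 1/1 - 1/73
= 1 - 1/73 = 72/73

Sum = 72/73


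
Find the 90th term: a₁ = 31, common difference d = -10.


aₙ = a₁ + (n-1)d
= 31 + (90-1)×-10
= 31 - 890
= -859

a_90 = -859


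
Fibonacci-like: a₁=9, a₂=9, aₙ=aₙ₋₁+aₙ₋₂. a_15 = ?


Computing iteratively: 9, 9, 18, 27, 45, 72, 117, 189, 306, 495, 801, 1296, ...
a_15 = 5490

a_15 = 5490


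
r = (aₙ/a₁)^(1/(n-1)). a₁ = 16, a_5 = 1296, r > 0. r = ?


r^(n-1) = aₙ/a₁
r^4 = 1296/16 = 81
r = 81^(1/4)
= ±3; taking r > 0 gives r = 3

r = 3


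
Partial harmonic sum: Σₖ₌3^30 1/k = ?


Σₖ₌3^30 1/k = 1/3 + 1/4 + 1/5 + ... + 1/30
= 5811048485947/2329089562800
≈ 2.495

Sum = 5811048485947/2329089562800 ≈ 2.495


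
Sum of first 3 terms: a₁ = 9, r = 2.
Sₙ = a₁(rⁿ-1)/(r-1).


Sₙ = 9×(2^3 - 1)/(2 - 1)
= 9×(8 - 1)/1
= 9×7/1
= 63

S_3 = 63


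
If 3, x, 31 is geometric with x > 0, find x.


GM = √(3×31) = √93 = 9.6437

GM = 9.6437


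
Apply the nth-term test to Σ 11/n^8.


lim(n→∞) 11/n^8 = 0
lim aₙ = 0 → nth-term test is INCONCLUSIVE
(Need other tests; this is actually a convergent p-series with p=8 > 1)

Inconclusive (lim aₙ = 0; need another test)


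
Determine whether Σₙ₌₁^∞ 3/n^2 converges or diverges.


p-series test: Σ c/n^p converges if p > 1, diverges if p ≤ 1 (constant c > 0 doesn't affect convergence).
p = 2
2 > 1 → CONVERGES

Converges (p = 2 > 1)


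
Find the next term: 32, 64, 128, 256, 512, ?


Pattern: powers of 2: 2ⁿ
Terms: 32, 64, 128, 256, 512
Next term = 1024

Next term = 1024


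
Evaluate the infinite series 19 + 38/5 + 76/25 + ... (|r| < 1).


S∞ = a₁/(1-r) = 19/(1 - 2/5)
= 19/(3/5)
= 95/3

S∞ = 95/3


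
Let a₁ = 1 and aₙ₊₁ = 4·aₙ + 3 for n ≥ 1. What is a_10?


Computing step by step:
a_1 = 1
a_2 = 7
a_3 = 31
a_4 = 127
a_5 = 511
a_6 = 2047
a_7 = 8191
a_8 = 32767
a_9 = 131071
a_10 = 524287


a_10 = 524287


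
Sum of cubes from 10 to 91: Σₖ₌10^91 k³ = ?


Σₖ₌10^91 k³ = [91·92/2]² − [9·10/2]²
= 17522596 − 2025 = 17520571

Σk³ = 17520571


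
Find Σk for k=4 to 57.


Σₖ₌4^57 k = Σₖ₌₁^57 k − Σₖ₌₁^3 k
= 57·58/2 − 3·4/2
= 1653 − 6 = 1647

Σk = 1647


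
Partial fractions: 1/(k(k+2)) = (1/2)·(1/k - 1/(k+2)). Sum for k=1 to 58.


1/(k(k+2)) = (1/2)·(1/k - 1/(k+2)) (partial fractions)
Telescoping: Σ = (1/2)·(1 + 1/2 - 1/59 - 1/60) = 5191/7080

Sum = 5191/7080


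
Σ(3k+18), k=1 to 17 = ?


Σ(3k+18) = 3·Σk + 18·n
= 3·153 + 18·17
= 459 + 306 = 765

Σ = 765


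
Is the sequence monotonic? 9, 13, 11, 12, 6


Differences: 4, -2, 1, -6
Difference at position 1 is +4 (> 0) but position 2 is -2 (< 0) — sequence both rises and falls
→ NOT monotonic

Not monotonic


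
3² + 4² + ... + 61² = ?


Σₖ₌3^61 k² = Σₖ₌₁^61 k² − Σₖ₌₁^2 k²
= 61·62·123/6 − 2·3·5/6
= 77531 − 5 = 77526

Σk² = 77526


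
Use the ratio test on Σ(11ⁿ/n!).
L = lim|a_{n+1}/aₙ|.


aₙ = 11^n/n!
a_{n+1}/aₙ = 11^(n+1)/(n+1)! × n!/11^n
= 11/(n+1)
L = lim(n→∞) 11/(n+1) = 0
L < 1 → series CONVERGES

Converges (ratio test: L = 0 < 1)


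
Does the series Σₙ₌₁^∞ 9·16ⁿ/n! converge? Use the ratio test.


aₙ = 9·16^n/n!
a_{n+1}/aₙ = 16^(n+1)/(n+1)! × n!/16^n  (constant 9 cancels)
= 16/(n+1)
L = lim(n→∞) 16/(n+1) = 0
L < 1 → series CONVERGES

Converges (ratio test: L = 0 < 1)


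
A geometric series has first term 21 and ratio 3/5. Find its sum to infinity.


S∞ = a₁/(1-r) = 21/(1 - 3/5)
= 21/(2/5)
= 105/2

S∞ = 105/2


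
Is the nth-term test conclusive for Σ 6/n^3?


lim(n→∞) 6/n^3 = 0
lim aₙ = 0 → nth-term test is INCONCLUSIVE
(Need other tests; this is actually a convergent p-series with p=3 > 1)

Inconclusive (lim aₙ = 0; need another test)


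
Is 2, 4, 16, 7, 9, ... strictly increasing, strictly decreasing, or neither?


Differences: 2, 12, -9, 2
Difference at position 1 is +2 (> 0) but position 3 is -9 (< 0) — sequence both rises and falls
→ NOT monotonic

Not monotonic


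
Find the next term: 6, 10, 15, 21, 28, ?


Pattern: triangular numbers: n(n+1)/2
Terms: 6, 10, 15, 21, 28
Next term = 36

Next term = 36


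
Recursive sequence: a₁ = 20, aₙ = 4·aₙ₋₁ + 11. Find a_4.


Computing step by step:
a_1 = 20
a_2 = 91
a_3 = 375
a_4 = 1511


a_4 = 1511


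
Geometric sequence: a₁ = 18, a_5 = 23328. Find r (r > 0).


r^(n-1) = aₙ/a₁
r^4 = 23328/18 = 1296
r = 1296^(1/4)
= ±6; taking r > 0 gives r = 6

r = 6


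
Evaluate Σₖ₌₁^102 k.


n(n+1)/2 = 102×103/2 = 10506/2 = 5253

Σk = 5253


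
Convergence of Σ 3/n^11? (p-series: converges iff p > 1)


p-series test: Σ c/n^p converges if p > 1, diverges if p ≤ 1 (constant c > 0 doesn't affect convergence).
p = 11
11 > 1 → CONVERGES

Converges (p = 11 > 1)


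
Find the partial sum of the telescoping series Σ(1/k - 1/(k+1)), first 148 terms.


Telescoping: adjacent terms cancel.
= 1/1 - 1/149
= 1 - 1/149 = 148/149

Sum = 148/149


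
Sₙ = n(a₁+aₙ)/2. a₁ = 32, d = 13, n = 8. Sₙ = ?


aₙ = 32 + (8-1)×13 = 123
Sₙ = n(a₁+aₙ)/2 = 8×(32+123)/2
= 8×155/2 = 620

S_8 = 620


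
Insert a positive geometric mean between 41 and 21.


GM = √(41×21) = √861 = 29.3428

GM = 29.3428


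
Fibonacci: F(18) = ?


Fibonacci sequence: 1, 1, 2, 3, 5, 8, 13, 21, 34, 55, 89, ...
F(18) = 2584

F(18) = 2584


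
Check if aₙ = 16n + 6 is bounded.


aₙ = 16n + 6 → as n→∞, aₙ→∞
No finite upper bound exists
The sequence is UNBOUNDED

Unbounded (aₙ → ∞ as n → ∞)


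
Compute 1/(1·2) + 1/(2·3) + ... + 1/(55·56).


1/(k(k+1)) = 1/k - 1/(k+1) (partial fractions)
Telescoping: Σ = 1 - 1/56 = 55/56

Sum = 55/56


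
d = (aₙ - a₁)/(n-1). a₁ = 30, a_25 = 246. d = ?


d = (aₙ - a₁)/(n-1)
= (246 - 30)/(25-1)
= 216/24 = 9

d = 9


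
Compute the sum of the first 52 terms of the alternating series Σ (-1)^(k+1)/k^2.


S = 1 - 1/4 + 1/9 - 1/16 + 1/25 - 1/36 + 1/49 - 1/64 ± ...
= 0.8223
(Full series converges to +π²/12 ≈ +0.8225)

S_52 = 0.8223


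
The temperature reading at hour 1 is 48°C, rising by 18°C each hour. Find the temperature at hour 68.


aₙ = a₁ + (n-1)d
= 48 + (68-1)×18
= 48 + 1206
= 1254

a_68 = 1254


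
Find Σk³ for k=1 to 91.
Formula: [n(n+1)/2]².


n(n+1)/2 = 91×92/2 = 4186
Σk³ = 4186² = 17522596

Σk³ = 17522596


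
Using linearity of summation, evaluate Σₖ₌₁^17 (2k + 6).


Σ(2k+6) = 2·Σk + 6·n
= 2·153 + 6·17
= 306 + 102 = 408

Σ = 408


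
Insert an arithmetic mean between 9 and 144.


AM = (9 + 144)/2 = 153/2 = 76.5

AM = 76.5


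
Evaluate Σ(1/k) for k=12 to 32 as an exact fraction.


Σₖ₌12^32 1/k = 1/12 + 1/13 + 1/14 + ... + 1/32
= 149980107719459/144403552893600
≈ 1.0386

Sum = 149980107719459/144403552893600 ≈ 1.0386


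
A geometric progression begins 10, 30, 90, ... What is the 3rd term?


aₙ = a₁·r^(n-1)
= 10×3^2
= 10×9
= 90

a_3 = 90


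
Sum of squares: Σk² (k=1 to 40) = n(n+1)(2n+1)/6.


n = 40
n(n+1)(2n+1)/6 = 40×41×81/6
= 132840/6 = 22140

Σk² = 22140


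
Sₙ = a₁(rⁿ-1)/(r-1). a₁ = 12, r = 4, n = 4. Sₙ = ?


Sₙ = 12×(4^4 - 1)/(4 - 1)
= 12×(256 - 1)/3
= 12×255/3
= 1020

S_4 = 1020


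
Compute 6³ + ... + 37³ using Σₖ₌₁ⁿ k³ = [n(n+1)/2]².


Σₖ₌6^37 k³ = [37·38/2]² − [5·6/2]²
= 494209 − 225 = 493984

Σk³ = 493984


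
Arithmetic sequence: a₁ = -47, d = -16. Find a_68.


aₙ = a₁ + (n-1)d
= -47 + (68-1)×-16
= -47 - 1072
= -1119

a_68 = -1119


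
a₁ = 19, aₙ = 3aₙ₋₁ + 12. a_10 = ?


Computing step by step:
a_1 = 19
a_2 = 69
a_3 = 219
a_4 = 669
a_5 = 2019
a_6 = 6069
a_7 = 18219
a_8 = 54669
a_9 = 164019
a_10 = 492069


a_10 = 492069


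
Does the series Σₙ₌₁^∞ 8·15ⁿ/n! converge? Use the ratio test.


aₙ = 8·15^n/n!
a_{n+1}/aₙ = 15^(n+1)/(n+1)! × n!/15^n  (constant 8 cancels)
= 15/(n+1)
L = lim(n→∞) 15/(n+1) = 0
L < 1 → series CONVERGES

Converges (ratio test: L = 0 < 1)


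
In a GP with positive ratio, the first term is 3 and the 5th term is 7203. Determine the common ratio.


r^(n-1) = aₙ/a₁
r^4 = 7203/3 = 2401
r = 2401^(1/4)
= ±7; taking r > 0 gives r = 7

r = 7


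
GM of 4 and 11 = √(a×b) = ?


GM = √(4×11) = √44 = 6.6332

GM = 6.6332


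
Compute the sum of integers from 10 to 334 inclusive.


Σₖ₌10^334 k = Σₖ₌₁^334 k − Σₖ₌₁^9 k
= 334·335/2 − 9·10/2
= 55945 − 45 = 55900

Σk = 55900


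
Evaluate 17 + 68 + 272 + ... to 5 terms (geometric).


Sₙ = 17×(4^5 - 1)/(4 - 1)
= 17×(1024 - 1)/3
= 17×1023/3
= 5797

S_5 = 5797


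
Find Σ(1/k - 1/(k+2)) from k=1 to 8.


Telescoping with gap 2: two head and two tail terms survive.
= (1 + 1/2) - (1/9 + 1/10)
= 3/2 - 1/9 - 1/10 = 58/45

Sum = 58/45


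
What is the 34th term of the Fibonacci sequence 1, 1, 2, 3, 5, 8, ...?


Fibonacci sequence: 1, 1, 2, 3, 5, 8, 13, 21, 34, 55, 89, ...
F(34) = 5702887

F(34) = 5702887


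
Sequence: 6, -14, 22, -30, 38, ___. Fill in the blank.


Pattern: alternating sign, magnitude arithmetic (d=8)
Terms: 6, -14, 22, -30, 38
Next term = -46

Next term = -46


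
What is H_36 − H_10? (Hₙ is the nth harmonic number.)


Σₖ₌11^36 1/k = 1/11 + 1/12 + 1/13 + ... + 1/36
= 2335944903847/1875370816800
≈ 1.2456

Sum = 2335944903847/1875370816800 ≈ 1.2456


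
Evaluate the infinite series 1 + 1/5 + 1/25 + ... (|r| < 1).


S∞ = a₁/(1-r) = 1/(1 - 1/5)
= 1/(4/5)
= 5/4

S∞ = 5/4


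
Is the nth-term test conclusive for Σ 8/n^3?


lim(n→∞) 8/n^3 = 0
lim aₙ = 0 → nth-term test is INCONCLUSIVE
(Need other tests; this is actually a convergent p-series with p=3 > 1)

Inconclusive (lim aₙ = 0; need another test)


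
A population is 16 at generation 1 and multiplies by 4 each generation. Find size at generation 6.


aₙ = a₁·r^(n-1)
= 16×4^5
= 16×1024
= 16384

a_6 = 16384


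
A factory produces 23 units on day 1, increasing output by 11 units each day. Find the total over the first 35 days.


aₙ = 23 + (35-1)×11 = 397
Sₙ = n(a₁+aₙ)/2 = 35×(23+397)/2
= 35×420/2 = 7350

S_35 = 7350


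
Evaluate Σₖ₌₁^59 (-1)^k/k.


S = -1 + 1/2 - 1/3 + 1/4 - 1/5 + 1/6 - 1/7 + 1/8 ± ...
= -0.7015
(Full series converges to -ln(2) ≈ -0.6931)

S_59 = -0.7015


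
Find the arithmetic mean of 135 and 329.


AM = (135 + 329)/2 = 464/2 = 232

AM = 232


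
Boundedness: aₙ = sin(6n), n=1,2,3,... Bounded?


For all n, -1 ≤ sin(6n) ≤ 1, so -1 ≤ sin(6n) ≤ 1
Lower bound: -1, Upper bound: 1
The sequence IS bounded

Bounded (-1 ≤ aₙ ≤ 1)


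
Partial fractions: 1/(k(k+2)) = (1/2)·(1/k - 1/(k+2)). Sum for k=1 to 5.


1/(k(k+2)) = (1/2)·(1/k - 1/(k+2)) (partial fractions)
Telescoping: Σ = (1/2)·(1 + 1/2 - 1/6 - 1/7) = 25/42

Sum = 25/42


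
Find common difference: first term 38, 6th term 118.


d = (aₙ - a₁)/(n-1)
= (118 - 38)/(6-1)
= 80/5 = 16

d = 16


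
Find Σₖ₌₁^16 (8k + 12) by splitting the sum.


Σ(8k+12) = 8·Σk + 12·n
= 8·136 + 12·16
= 1088 + 192 = 1280

Σ = 1280


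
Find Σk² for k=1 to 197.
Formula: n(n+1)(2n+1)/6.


n = 197
n(n+1)(2n+1)/6 = 197×198×395/6
= 15407370/6 = 2567895

Σk² = 2567895


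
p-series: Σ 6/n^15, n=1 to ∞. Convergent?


p-series test: Σ c/n^p converges if p > 1, diverges if p ≤ 1 (constant c > 0 doesn't affect convergence).
p = 15
15 > 1 → CONVERGES

Converges (p = 15 > 1)


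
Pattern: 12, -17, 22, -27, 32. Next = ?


Pattern: alternating sign, magnitude arithmetic (d=5)
Terms: 12, -17, 22, -27, 32
Next term = -37

Next term = -37


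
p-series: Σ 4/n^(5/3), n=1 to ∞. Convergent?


p-series test: Σ c/n^p converges if p > 1, diverges if p ≤ 1 (constant c > 0 doesn't affect convergence).
p = 5/3
5/3 > 1 → CONVERGES

Converges (p = 5/3 > 1)


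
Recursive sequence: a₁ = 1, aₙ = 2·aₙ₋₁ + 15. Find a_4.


Computing step by step:
a_1 = 1
a_2 = 17
a_3 = 49
a_4 = 113


a_4 = 113


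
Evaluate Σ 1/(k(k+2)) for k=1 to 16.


1/(k(k+2)) = (1/2)·(1/k - 1/(k+2)) (partial fractions)
Telescoping: Σ = (1/2)·(1 + 1/2 - 1/17 - 1/18) = 106/153

Sum = 106/153


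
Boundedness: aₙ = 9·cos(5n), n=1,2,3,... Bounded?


For all n, -1 ≤ cos(5n) ≤ 1, so -9 ≤ 9·cos(5n) ≤ 9
Lower bound: -9, Upper bound: 9
The sequence IS bounded

Bounded (-9 ≤ aₙ ≤ 9)


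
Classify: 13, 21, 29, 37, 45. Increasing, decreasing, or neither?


Differences: 8, 8, 8, 8
All differences > 0 → strictly INCREASING

Monotonically increasing


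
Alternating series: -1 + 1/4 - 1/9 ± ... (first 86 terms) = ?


S = -1 + 1/4 - 1/9 + 1/16 - 1/25 + 1/36 - 1/49 + 1/64 ± ...
= -0.8224
(Full series converges to -π²/12 ≈ -0.8225)

S_86 = -0.8224


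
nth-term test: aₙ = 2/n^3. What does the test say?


lim(n→∞) 2/n^3 = 0
lim aₙ = 0 → nth-term test is INCONCLUSIVE
(Need other tests; this is actually a convergent p-series with p=3 > 1)

Inconclusive (lim aₙ = 0; need another test)


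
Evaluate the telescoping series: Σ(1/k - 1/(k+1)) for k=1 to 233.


Telescoping: adjacent terms cancel.
= 1/1 - 1/234
= 1 - 1/234 = 233/234

Sum = 233/234


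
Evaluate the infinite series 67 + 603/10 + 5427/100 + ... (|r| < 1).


S∞ = a₁/(1-r) = 67/(1 - 9/10)
= 67/(1/10)
= 670

S∞ = 670


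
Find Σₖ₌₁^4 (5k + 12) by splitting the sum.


Σ(5k+12) = 5·Σk + 12·n
= 5·10 + 12·4
= 50 + 48 = 98

Σ = 98


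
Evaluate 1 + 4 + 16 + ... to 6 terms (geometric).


Sₙ = 1×(4^6 - 1)/(4 - 1)
= 1×(4096 - 1)/3
= 1×4095/3
= 1365

S_6 = 1365


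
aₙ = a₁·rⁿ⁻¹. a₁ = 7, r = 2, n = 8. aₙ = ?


aₙ = a₁·r^(n-1)
= 7×2^7
= 7×128
= 896

a_8 = 896


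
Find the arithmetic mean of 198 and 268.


AM = (198 + 268)/2 = 466/2 = 233

AM = 233


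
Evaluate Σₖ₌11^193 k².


Σₖ₌11^193 k² = Σₖ₌₁^193 k² − Σₖ₌₁^10 k²
= 193·194·387/6 − 10·11·21/6
= 2415009 − 385 = 2414624

Σk² = 2414624


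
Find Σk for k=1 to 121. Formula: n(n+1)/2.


n(n+1)/2 = 121×122/2 = 14762/2 = 7381

Σk = 7381


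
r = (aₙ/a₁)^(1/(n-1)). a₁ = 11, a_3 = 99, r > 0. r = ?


r^(n-1) = aₙ/a₁
r^2 = 99/11 = 9
r = 9^(1/2)
= ±3; taking r > 0 gives r = 3

r = 3


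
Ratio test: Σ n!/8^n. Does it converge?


aₙ = n!/8^n
a_{n+1}/aₙ = (n+1)!/8^(n+1) × 8^n/n!
= (n+1)/8
L = lim(n→∞) (n+1)/8 = ∞
L > 1 → series DIVERGES

Diverges (ratio test: L = ∞ > 1)


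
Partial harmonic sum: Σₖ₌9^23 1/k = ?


Σₖ₌9^23 1/k = 1/9 + 1/10 + 1/11 + ... + 1/23
= 604691361/594914320
≈ 1.0164

Sum = 604691361/594914320 ≈ 1.0164


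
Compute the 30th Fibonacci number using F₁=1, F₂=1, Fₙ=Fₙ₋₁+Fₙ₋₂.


Fibonacci sequence: 1, 1, 2, 3, 5, 8, 13, 21, 34, 55, 89, ...
F(30) = 832040

F(30) = 832040


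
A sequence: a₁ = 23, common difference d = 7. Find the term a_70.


aₙ = a₁ + (n-1)d
= 23 + (70-1)×7
= 23 + 483
= 506

a_70 = 506


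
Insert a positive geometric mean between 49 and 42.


GM = √(49×42) = √2058 = 45.3652

GM = 45.3652


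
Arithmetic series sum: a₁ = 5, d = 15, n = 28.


aₙ = 5 + (28-1)×15 = 410
Sₙ = n(a₁+aₙ)/2 = 28×(5+410)/2
= 28×415/2 = 5810

S_28 = 5810


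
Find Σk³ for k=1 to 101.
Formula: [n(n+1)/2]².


n(n+1)/2 = 101×102/2 = 5151
Σk³ = 5151² = 26532801

Σk³ = 26532801


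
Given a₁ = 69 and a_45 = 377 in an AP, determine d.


d = (aₙ - a₁)/(n-1)
= (377 - 69)/(45-1)
= 308/44 = 7

d = 7


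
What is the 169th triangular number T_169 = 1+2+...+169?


n(n+1)/2 = 169×170/2 = 28730/2 = 14365

Σk = 14365


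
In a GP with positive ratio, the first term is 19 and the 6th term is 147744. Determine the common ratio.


r^(n-1) = aₙ/a₁
r^5 = 147744/19 = 7776
r = 7776^(1/5)
= 6

r = 6


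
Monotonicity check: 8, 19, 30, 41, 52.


Differences: 11, 11, 11, 11
All differences > 0 → strictly INCREASING

Monotonically increasing


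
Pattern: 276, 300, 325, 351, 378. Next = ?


Pattern: triangular numbers: n(n+1)/2
Terms: 276, 300, 325, 351, 378
Next term = 406

Next term = 406


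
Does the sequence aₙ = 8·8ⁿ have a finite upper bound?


aₙ = 8·8ⁿ → as n→∞, aₙ→∞ (since base 8 > 1)
No finite upper bound exists
The sequence is UNBOUNDED

Unbounded (aₙ → ∞ as n → ∞)


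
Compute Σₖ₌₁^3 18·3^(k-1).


Sₙ = 18×(3^3 - 1)/(3 - 1)
= 18×(27 - 1)/2
= 18×26/2
= 234

S_3 = 234


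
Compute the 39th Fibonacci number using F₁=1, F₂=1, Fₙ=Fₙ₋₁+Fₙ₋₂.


Fibonacci sequence: 1, 1, 2, 3, 5, 8, 13, 21, 34, 55, 89, ...
F(39) = 63245986

F(39) = 63245986


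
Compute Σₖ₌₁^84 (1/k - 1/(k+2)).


Telescoping with gap 2: two head and two tail terms survive.
= (1 + 1/2) - (1/85 + 1/86)
= 3/2 - 1/85 - 1/86 = 5397/3655

Sum = 5397/3655


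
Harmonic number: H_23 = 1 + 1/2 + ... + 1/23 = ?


H_23 = 1/1 + 1/2 + 1/3 + ... + 1/23
= 444316699/118982864
≈ 3.7343

H_23 = 444316699/118982864 ≈ 3.7343


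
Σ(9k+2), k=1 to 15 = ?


Σ(9k+2) = 9·Σk + 2·n
= 9·120 + 2·15
= 1080 + 30 = 1110

Σ = 1110


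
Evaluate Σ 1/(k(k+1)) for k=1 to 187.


1/(k(k+1)) = 1/k - 1/(k+1) (partial fractions)
Telescoping: Σ = 1 - 1/188 = 187/188

Sum = 187/188


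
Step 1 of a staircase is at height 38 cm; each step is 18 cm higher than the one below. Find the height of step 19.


aₙ = a₁ + (n-1)d
= 38 + (19-1)×18
= 38 + 324
= 362

a_19 = 362


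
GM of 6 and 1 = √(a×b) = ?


GM = √(6×1) = √6 = 2.4495

GM = 2.4495


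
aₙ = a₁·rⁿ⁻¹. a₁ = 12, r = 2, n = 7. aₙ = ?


aₙ = a₁·r^(n-1)
= 12×2^6
= 12×64
= 768

a_7 = 768


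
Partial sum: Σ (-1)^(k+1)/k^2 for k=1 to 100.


S = 1 - 1/4 + 1/9 - 1/16 + 1/25 - 1/36 + 1/49 - 1/64 ± ...
= 0.8224
(Full series converges to +π²/12 ≈ +0.8225)

S_100 = 0.8224


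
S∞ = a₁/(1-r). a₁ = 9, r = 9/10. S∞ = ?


S∞ = a₁/(1-r) = 9/(1 - 9/10)
= 9/(1/10)
= 90

S∞ = 90


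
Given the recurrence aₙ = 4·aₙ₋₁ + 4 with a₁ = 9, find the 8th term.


Computing step by step:
a_1 = 9
a_2 = 40
a_3 = 164
a_4 = 660
a_5 = 2644
a_6 = 10580
a_7 = 42324
a_8 = 169300


a_8 = 169300


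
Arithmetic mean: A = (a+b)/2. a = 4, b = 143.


AM = (4 + 143)/2 = 147/2 = 73.5

AM = 73.5


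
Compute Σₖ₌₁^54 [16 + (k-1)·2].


aₙ = 16 + (54-1)×2 = 122
Sₙ = n(a₁+aₙ)/2 = 54×(16+122)/2
= 54×138/2 = 3726

S_54 = 3726


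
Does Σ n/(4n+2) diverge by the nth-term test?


lim(n→∞) n/(4n+2) = 1/4 = 1/4  (divide numerator and denominator by n)
lim aₙ = 1/4 ≠ 0 → series DIVERGES

Diverges (lim aₙ = 1/4 ≠ 0)


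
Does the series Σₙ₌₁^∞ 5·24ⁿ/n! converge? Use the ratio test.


aₙ = 5·24^n/n!
a_{n+1}/aₙ = 24^(n+1)/(n+1)! × n!/24^n  (constant 5 cancels)
= 24/(n+1)
L = lim(n→∞) 24/(n+1) = 0
L < 1 → series CONVERGES

Converges (ratio test: L = 0 < 1)


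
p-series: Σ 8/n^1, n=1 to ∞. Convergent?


p-series test: Σ c/n^p converges if p > 1, diverges if p ≤ 1 (constant c > 0 doesn't affect convergence).
p = 1
1 ≤ 1 → DIVERGES

Diverges (p = 1 ≤ 1)


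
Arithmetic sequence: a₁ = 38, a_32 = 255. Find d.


d = (aₙ - a₁)/(n-1)
= (255 - 38)/(32-1)
= 217/31 = 7

d = 7


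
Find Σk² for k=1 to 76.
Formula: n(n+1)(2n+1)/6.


n = 76
n(n+1)(2n+1)/6 = 76×77×153/6
= 895356/6 = 149226

Σk² = 149226


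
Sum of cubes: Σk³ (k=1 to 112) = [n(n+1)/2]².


n(n+1)/2 = 112×113/2 = 6328
Σk³ = 6328² = 40043584

Σk³ = 40043584


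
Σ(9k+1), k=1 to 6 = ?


Σ(9k+1) = 9·Σk + 1·n
= 9·21 + 1·6
= 189 + 6 = 195

Σ = 195


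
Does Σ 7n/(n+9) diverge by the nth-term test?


lim(n→∞) 7n/(n+9) = 7/1 = 7  (divide numerator and denominator by n)
lim aₙ = 7 ≠ 0 → series DIVERGES

Diverges (lim aₙ = 7 ≠ 0)


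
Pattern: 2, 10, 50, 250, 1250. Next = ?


Pattern: geometric (r=5)
Terms: 2, 10, 50, 250, 1250
Next term = 6250

Next term = 6250


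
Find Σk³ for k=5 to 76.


Σₖ₌5^76 k³ = [76·77/2]² − [4·5/2]²
= 8561476 − 100 = 8561376

Σk³ = 8561376


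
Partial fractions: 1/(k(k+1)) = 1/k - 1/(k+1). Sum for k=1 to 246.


1/(k(k+1)) = 1/k - 1/(k+1) (partial fractions)
Telescoping: Σ = 1 - 1/247 = 246/247

Sum = 246/247


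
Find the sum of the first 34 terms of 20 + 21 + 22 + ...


aₙ = 20 + (34-1)×1 = 53
Sₙ = n(a₁+aₙ)/2 = 34×(20+53)/2
= 34×73/2 = 1241

S_34 = 1241


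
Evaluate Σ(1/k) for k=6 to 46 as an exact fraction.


Σₖ₌6^46 1/k = 1/6 + 1/7 + 1/8 + ... + 1/46
= 2870759322022694467/1345655451257488800
≈ 2.1334

Sum = 2870759322022694467/1345655451257488800 ≈ 2.1334


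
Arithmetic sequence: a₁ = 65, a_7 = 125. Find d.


d = (aₙ - a₁)/(n-1)
= (125 - 65)/(7-1)
= 60/6 = 10

d = 10


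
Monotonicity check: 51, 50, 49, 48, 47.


Differences: -1, -1, -1, -1
All differences < 0 → strictly DECREASING

Monotonically decreasing


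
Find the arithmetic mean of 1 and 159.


AM = (1 + 159)/2 = 160/2 = 80

AM = 80


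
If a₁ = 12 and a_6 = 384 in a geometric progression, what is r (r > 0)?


r^(n-1) = aₙ/a₁
r^5 = 384/12 = 32
r = 32^(1/5)
= 2

r = 2


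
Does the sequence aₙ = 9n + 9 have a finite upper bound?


aₙ = 9n + 9 → as n→∞, aₙ→∞
No finite upper bound exists
The sequence is UNBOUNDED

Unbounded (aₙ → ∞ as n → ∞)


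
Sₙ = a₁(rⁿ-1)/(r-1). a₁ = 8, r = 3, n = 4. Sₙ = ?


Sₙ = 8×(3^4 - 1)/(3 - 1)
= 8×(81 - 1)/2
= 8×80/2
= 320

S_4 = 320


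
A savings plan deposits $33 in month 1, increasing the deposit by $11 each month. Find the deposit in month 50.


aₙ = a₁ + (n-1)d
= 33 + (50-1)×11
= 33 + 539
= 572

a_50 = 572


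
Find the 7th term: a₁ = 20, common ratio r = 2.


aₙ = a₁·r^(n-1)
= 20×2^6
= 20×64
= 1280

a_7 = 1280


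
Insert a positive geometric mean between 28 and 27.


GM = √(28×27) = √756 = 27.4955

GM = 27.4955


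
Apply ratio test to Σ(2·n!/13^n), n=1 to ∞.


aₙ = 2·n!/13^n
a_{n+1}/aₙ = (n+1)!/13^(n+1) × 13^n/n!  (constant 2 cancels)
= (n+1)/13
L = lim(n→∞) (n+1)/13 = ∞
L > 1 → series DIVERGES

Diverges (ratio test: L = ∞ > 1)
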